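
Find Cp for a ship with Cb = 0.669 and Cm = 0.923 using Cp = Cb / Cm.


Formula: Cp = Cb / Cm
Substituting: Cp = 0.669 / 0.923
Result: Cp ≈ 0.72481 (5 s.f.)

0.72481


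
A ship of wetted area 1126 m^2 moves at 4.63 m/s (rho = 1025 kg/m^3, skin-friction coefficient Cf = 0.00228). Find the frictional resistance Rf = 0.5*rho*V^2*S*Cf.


Formula: Rf = 0.5 * rho * V^2 * S * Cf
Step 1 — V^2 = 4.63^2 = 21.4369
Step 2 — 0.5 * rho * V^2 = 0.5 * 1025 * 21.4369 = 10986.41125
Step 3 — Rf = 10986.41125 * 1126 * 0.00228 ≈ 28205 N (5 s.f.)

28205 N


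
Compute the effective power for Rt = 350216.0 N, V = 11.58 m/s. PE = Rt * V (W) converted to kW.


Formula: PE = Rt * V / 1000 (kW)
Step 1 — PE (W) = 350216.0 * 11.58 = 4055501.28 W
Step 2 — PE (kW) = 4055501.28 / 1000 ≈ 4055.5 kW (5 s.f.)

4055.5 kW


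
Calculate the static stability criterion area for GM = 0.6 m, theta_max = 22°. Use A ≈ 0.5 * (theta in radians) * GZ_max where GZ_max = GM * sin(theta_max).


Formula: GZ_max = GM * sin(theta); Area = 0.5 * theta_rad * GZ_max
Step 1 — GZ_max = 0.6 * sin(22°) = 0.6 * 0.374607 = 0.224764 m
Step 2 — theta_rad = 22 * pi/180 = 0.383972 rad
Step 3 — Area = 0.5 * 0.383972 * 0.224764 ≈ 0.043152 m·rad (5 s.f.)

0.043152 m·rad


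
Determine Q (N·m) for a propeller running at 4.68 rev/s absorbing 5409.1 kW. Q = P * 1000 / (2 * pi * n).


Formula: Q = P_W / (2 * pi * n)
Step 1 — P_W = 5409.1 kW * 1000 = 5409100.0 W
Step 2 — 2 * pi * n = 2 * pi * 4.68 = 29.405307
Step 3 — Q = 5409100.0 / 29.405307 ≈ 183950 N·m (5 s.f.)

183950 N·m


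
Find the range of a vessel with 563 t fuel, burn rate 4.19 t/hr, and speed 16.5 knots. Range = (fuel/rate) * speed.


Formula: endurance = fuel / rate; range = endurance * speed
Step 1 — endurance = 563 / 4.19 = 134.3675 hours
Step 2 — range = 134.3675 * 16.5 ≈ 2217.1 nautical miles (5 s.f.)

2217.1 NM


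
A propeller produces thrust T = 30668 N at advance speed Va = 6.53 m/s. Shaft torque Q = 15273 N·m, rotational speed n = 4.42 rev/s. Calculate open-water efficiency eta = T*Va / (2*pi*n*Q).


Formula: eta = T * Va / (2 * pi * n * Q)
Step 1 — numerator = T * Va = 30668 * 6.53 = 200262.04
Step 2 — 2 * pi * n = 2 * pi * 4.42 = 27.771679
Step 3 — denominator = 27.771679 * 15273 = 424156.85
Step 4 — eta = 200262.04 / 424156.85 ≈ 0.47214 (5 s.f.)

0.47214


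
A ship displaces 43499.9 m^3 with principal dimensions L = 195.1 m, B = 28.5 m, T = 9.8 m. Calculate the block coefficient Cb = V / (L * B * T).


Formula: Cb = V / (L * B * T)
Step 1 — L * B * T = 195.1 * 28.5 * 9.8 = 54491.43 m^3
Step 2 — Cb = 43499.9 / 54491.43 ≈ 0.79829 (5 s.f.)

0.79829


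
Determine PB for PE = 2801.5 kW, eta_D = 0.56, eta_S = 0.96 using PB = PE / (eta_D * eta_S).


Formula: PB = PE / (eta_D * eta_S)
Step 1 — combined efficiency = eta_D * eta_S = 0.56 * 0.96 = 0.5376
Step 2 — PB = 2801.5 / 0.5376 ≈ 5211.1 kW (5 s.f.)

5211.1 kW


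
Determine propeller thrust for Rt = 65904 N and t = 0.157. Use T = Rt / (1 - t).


Formula: T = Rt / (1 - t)
Step 1 — (1 - t) = 1 - 0.157 = 0.843
Step 2 — T = 65904 / 0.843 ≈ 78178 N (5 s.f.)

78178 N


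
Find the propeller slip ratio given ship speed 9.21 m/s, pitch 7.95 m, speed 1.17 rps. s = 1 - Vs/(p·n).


Formula: s = 1 - Vs / (p * n)
Step 1 — p * n = 7.95 * 1.17 = 9.3015
Step 2 — Vs / (p*n) = 9.21 / 9.3015 = 0.990163 (6 d.p.)
Step 3 — s = 1 - 0.990163 = 0.009837

0.009837


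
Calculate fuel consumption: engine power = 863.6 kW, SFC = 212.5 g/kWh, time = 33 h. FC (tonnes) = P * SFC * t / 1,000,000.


Formula: FC (tonnes) = P * SFC * t / 1,000,000
Step 1 — P * SFC * t = 863.6 * 212.5 * 33 = 6055995.0 g
Step 2 — FC (tonnes) = 6055995.0 / 1,000,000 ≈ 6.0560 tonnes (5 s.f.)

6.0560 tonnes


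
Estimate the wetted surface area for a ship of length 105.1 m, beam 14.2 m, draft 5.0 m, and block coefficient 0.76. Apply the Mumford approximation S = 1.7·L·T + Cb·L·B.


Formula: S = 1.7*L*T + V/T with V = Cb*L*B*T, i.e. S = L * (1.7*T + Cb*B)
Step 1 — 1.7*T = 1.7 * 5.0 = 8.5 m
Step 2 — Cb*B = 0.76 * 14.2 = 10.792 m
Step 3 — 1.7*T + Cb*B = 8.5 + 10.792 = 19.292 m
Step 4 — S = 105.1 * 19.292 ≈ 2027.6 m^2 (5 s.f.)

2027.6 m^2


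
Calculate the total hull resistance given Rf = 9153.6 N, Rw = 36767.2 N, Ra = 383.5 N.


Formula: Rt = Rf + Rw + Ra
Substituting: Rt = 9153.6 + 36767.2 + 383.5
Result: Rt = 46304.3 N

46304.3 N


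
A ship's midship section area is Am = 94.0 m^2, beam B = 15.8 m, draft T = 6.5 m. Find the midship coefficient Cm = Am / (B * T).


Formula: Cm = Am / (B * T)
Step 1 — B * T = 15.8 * 6.5 = 102.7 m^2
Step 2 — Cm = 94.0 / 102.7 ≈ 0.91529 (5 s.f.)

0.91529


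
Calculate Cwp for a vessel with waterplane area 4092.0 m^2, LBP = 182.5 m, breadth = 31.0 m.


Formula: Cwp = Aw / (L * B)
Step 1 — L * B = 182.5 * 31.0 = 5657.5 m^2
Step 2 — Cwp = 4092.0 / 5657.5 ≈ 0.72329 (5 s.f.)

0.72329


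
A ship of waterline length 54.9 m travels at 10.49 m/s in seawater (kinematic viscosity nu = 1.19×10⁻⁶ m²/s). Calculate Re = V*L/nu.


Formula: Re = V * L / nu
Step 1 — V * L = 10.49 * 54.9 = 575.901 m^2/s
Step 2 — Re = 575.901 / 1.19e-6 = 4.84e+08

4.84e+08


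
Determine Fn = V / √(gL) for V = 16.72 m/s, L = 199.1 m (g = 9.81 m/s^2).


Formula: Fn = V / sqrt(g * L)
Step 1 — g * L = 9.81 * 199.1 = 1953.171
Step 2 — sqrt(g * L) = sqrt(1953.171) = 44.194694
Step 3 — Fn = 16.72 / 44.194694 ≈ 0.37833 (5 s.f.)

0.37833


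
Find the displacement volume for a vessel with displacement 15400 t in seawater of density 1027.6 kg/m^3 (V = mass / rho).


Formula: V = mass / rho
Step 1 — convert tonnes to kg: 15400 t * 1000 = 15400000 kg
Step 2 — V = 15400000 / 1027.6 ≈ 14986 m^3 (5 s.f.)

14986 m^3


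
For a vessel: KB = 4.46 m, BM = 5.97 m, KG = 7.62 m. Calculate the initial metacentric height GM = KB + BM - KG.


Formula: GM = KB + BM - KG
Step 1 — KM = KB + BM = 4.46 + 5.97 = 10.43 m
Step 2 — GM = KM - KG = 10.43 - 7.62 = 2.81 m

2.81 m


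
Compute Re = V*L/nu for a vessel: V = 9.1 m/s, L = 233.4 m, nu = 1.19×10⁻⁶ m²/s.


Formula: Re = V * L / nu
Step 1 — V * L = 9.1 * 233.4 = 2123.94 m^2/s
Step 2 — Re = 2123.94 / 1.19e-6 = 1.78e+09

1.78e+09


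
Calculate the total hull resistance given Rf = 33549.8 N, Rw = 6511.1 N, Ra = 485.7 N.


Formula: Rt = Rf + Rw + Ra
Substituting: Rt = 33549.8 + 6511.1 + 485.7
Result: Rt = 40546.6 N

40546.6 N


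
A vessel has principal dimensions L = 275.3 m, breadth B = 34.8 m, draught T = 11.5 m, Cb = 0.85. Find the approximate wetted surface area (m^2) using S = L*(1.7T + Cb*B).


Formula: S = 1.7*L*T + V/T with V = Cb*L*B*T, i.e. S = L * (1.7*T + Cb*B)
Step 1 — 1.7*T = 1.7 * 11.5 = 19.55 m
Step 2 — Cb*B = 0.85 * 34.8 = 29.58 m
Step 3 — 1.7*T + Cb*B = 19.55 + 29.58 = 49.13 m
Step 4 — S = 275.3 * 49.13 ≈ 13525 m^2 (5 s.f.)

13525 m^2


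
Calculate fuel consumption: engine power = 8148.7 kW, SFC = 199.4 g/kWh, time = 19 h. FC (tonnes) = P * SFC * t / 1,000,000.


Formula: FC (tonnes) = P * SFC * t / 1,000,000
Step 1 — P * SFC * t = 8148.7 * 199.4 * 19 = 30872164.82 g
Step 2 — FC (tonnes) = 30872164.82 / 1,000,000 ≈ 30.872 tonnes (5 s.f.)

30.872 tonnes


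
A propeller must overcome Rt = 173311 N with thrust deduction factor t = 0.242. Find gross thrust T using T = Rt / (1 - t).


Formula: T = Rt / (1 - t)
Step 1 — (1 - t) = 1 - 0.242 = 0.758
Step 2 — T = 173311 / 0.758 ≈ 228640 N (5 s.f.)

228640 N


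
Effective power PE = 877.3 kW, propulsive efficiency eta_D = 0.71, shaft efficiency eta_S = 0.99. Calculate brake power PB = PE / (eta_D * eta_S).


Formula: PB = PE / (eta_D * eta_S)
Step 1 — combined efficiency = eta_D * eta_S = 0.71 * 0.99 = 0.7029
Step 2 — PB = 877.3 / 0.7029 ≈ 1248.1 kW (5 s.f.)

1248.1 kW


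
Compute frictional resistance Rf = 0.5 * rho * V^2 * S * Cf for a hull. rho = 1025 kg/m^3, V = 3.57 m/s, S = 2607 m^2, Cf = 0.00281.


Formula: Rf = 0.5 * rho * V^2 * S * Cf
Step 1 — V^2 = 3.57^2 = 12.7449
Step 2 — 0.5 * rho * V^2 = 0.5 * 1025 * 12.7449 = 6531.76125
Step 3 — Rf = 6531.76125 * 2607 * 0.00281 ≈ 47850 N (5 s.f.)

47850 N


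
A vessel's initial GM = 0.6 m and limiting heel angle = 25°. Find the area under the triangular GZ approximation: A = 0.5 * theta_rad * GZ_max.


Formula: GZ_max = GM * sin(theta); Area = 0.5 * theta_rad * GZ_max
Step 1 — GZ_max = 0.6 * sin(25°) = 0.6 * 0.422618 = 0.253571 m
Step 2 — theta_rad = 25 * pi/180 = 0.436332 rad
Step 3 — Area = 0.5 * 0.436332 * 0.253571 ≈ 0.055321 m·rad (5 s.f.)

0.055321 m·rad


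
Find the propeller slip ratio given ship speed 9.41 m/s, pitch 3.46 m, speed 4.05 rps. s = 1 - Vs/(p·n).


Formula: s = 1 - Vs / (p * n)
Step 1 — p * n = 3.46 * 4.05 = 14.013
Step 2 — Vs / (p*n) = 9.41 / 14.013 = 0.671519 (6 d.p.)
Step 3 — s = 1 - 0.671519 = 0.328481

0.328481


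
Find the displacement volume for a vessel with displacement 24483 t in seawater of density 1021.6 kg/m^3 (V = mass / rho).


Formula: V = mass / rho
Step 1 — convert tonnes to kg: 24483 t * 1000 = 24483000 kg
Step 2 — V = 24483000 / 1021.6 ≈ 23965 m^3 (5 s.f.)

23965 m^3


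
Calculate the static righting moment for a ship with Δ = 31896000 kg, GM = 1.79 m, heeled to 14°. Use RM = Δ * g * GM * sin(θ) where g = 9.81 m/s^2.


Formula: GZ = GM * sin(theta); RM = disp * g * GZ
Step 1 — GZ = 1.79 * sin(14°) = 1.79 * 0.241922 = 0.43304 m
Step 2 — RM = 31896000 * 9.81 * 0.43304 ≈ 135500000 N·m (5 s.f.)

135500000 N·m


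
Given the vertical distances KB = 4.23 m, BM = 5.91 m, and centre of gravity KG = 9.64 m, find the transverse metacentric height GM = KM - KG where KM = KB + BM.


Formula: GM = KB + BM - KG
Step 1 — KM = KB + BM = 4.23 + 5.91 = 10.14 m
Step 2 — GM = KM - KG = 10.14 - 9.64 = 0.5 m

0.5 m


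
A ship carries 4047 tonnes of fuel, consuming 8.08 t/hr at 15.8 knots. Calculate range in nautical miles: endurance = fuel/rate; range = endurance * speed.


Formula: endurance = fuel / rate; range = endurance * speed
Step 1 — endurance = 4047 / 8.08 = 500.8663 hours
Step 2 — range = 500.8663 * 15.8 ≈ 7913.7 nautical miles (5 s.f.)

7913.7 NM


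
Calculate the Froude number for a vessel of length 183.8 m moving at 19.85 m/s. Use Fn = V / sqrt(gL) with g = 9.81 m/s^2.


Formula: Fn = V / sqrt(g * L)
Step 1 — g * L = 9.81 * 183.8 = 1803.078
Step 2 — sqrt(g * L) = sqrt(1803.078) = 42.462666
Step 3 — Fn = 19.85 / 42.462666 ≈ 0.46747 (5 s.f.)

0.46747


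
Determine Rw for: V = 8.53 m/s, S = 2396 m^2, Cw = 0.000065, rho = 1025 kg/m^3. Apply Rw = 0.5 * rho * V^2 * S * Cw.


Formula: Rw = 0.5 * rho * V^2 * S * Cw
Step 1 — V^2 = 8.53^2 = 72.7609
Step 2 — 0.5 * rho * V^2 = 0.5 * 1025 * 72.7609 = 37289.96125
Step 3 — Rw = 37289.96125 * 2396 * 0.000065 ≈ 5807.5 N (5 s.f.)

5807.5 N


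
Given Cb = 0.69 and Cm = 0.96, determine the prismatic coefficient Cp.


Formula: Cp = Cb / Cm
Substituting: Cp = 0.69 / 0.96
Result: Cp ≈ 0.71875 (5 s.f.)

0.71875


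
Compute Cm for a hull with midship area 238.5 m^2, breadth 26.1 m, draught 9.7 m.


Formula: Cm = Am / (B * T)
Step 1 — B * T = 26.1 * 9.7 = 253.17 m^2
Step 2 — Cm = 238.5 / 253.17 ≈ 0.94205 (5 s.f.)

0.94205


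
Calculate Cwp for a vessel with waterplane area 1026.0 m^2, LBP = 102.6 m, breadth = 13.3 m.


Formula: Cwp = Aw / (L * B)
Step 1 — L * B = 102.6 * 13.3 = 1364.58 m^2
Step 2 — Cwp = 1026.0 / 1364.58 ≈ 0.75188 (5 s.f.)

0.75188


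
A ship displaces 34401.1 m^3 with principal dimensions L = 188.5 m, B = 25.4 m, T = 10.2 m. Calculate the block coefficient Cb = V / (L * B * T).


Formula: Cb = V / (L * B * T)
Step 1 — L * B * T = 188.5 * 25.4 * 10.2 = 48836.58 m^3
Step 2 — Cb = 34401.1 / 48836.58 ≈ 0.70441 (5 s.f.)

0.70441


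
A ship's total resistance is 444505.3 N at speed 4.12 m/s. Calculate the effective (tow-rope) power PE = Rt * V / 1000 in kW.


Formula: PE = Rt * V / 1000 (kW)
Step 1 — PE (W) = 444505.3 * 4.12 = 1831361.836 W
Step 2 — PE (kW) = 1831361.836 / 1000 ≈ 1831.4 kW (5 s.f.)

1831.4 kW


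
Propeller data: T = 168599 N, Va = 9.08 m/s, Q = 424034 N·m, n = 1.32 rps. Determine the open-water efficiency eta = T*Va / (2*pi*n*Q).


Formula: eta = T * Va / (2 * pi * n * Q)
Step 1 — numerator = T * Va = 168599 * 9.08 = 1530878.92
Step 2 — 2 * pi * n = 2 * pi * 1.32 = 8.293805
Step 3 — denominator = 8.293805 * 424034 = 3516855.31
Step 4 — eta = 1530878.92 / 3516855.31 ≈ 0.43530 (5 s.f.)

0.43530


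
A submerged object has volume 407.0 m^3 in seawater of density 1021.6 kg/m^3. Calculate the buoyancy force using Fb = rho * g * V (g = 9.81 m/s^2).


Formula: Fb = rho * g * V
Substituting: Fb = 1021.6 * 9.81 * 407.0
Intermediate: 1021.6 * 9.81 = 10021.896
Result: Fb = 10021.896 * 407.0 ≈ 4078900 N (5 s.f.)

4078900 N


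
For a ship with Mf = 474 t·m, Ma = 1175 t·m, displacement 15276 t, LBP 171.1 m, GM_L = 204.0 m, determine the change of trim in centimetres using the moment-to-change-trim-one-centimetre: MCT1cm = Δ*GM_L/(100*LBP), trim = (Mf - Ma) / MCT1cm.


Formula: net trimming moment = Mf - Ma; MCT1cm = Δ*GM_L/(100*LBP); trim = net moment / MCT1cm
Step 1 — net trimming moment = 474 - 1175 = -701 t·m
Step 2 — MCT1cm = 15276 * 204.0 / (100 * 171.1) = 182.1335 t·m/cm
Step 3 — trim = -701 / 182.1335 ≈ -3.8488 cm (5 s.f.)

-3.8488 cm


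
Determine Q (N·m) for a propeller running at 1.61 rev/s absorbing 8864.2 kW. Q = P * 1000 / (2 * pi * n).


Formula: Q = P_W / (2 * pi * n)
Step 1 — P_W = 8864.2 kW * 1000 = 8864200.0 W
Step 2 — 2 * pi * n = 2 * pi * 1.61 = 10.115928
Step 3 — Q = 8864200.0 / 10.115928 ≈ 876260 N·m (5 s.f.)

876260 N·m


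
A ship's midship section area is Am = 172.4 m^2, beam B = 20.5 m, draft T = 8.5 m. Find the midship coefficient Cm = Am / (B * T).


Formula: Cm = Am / (B * T)
Step 1 — B * T = 20.5 * 8.5 = 174.25 m^2
Step 2 — Cm = 172.4 / 174.25 ≈ 0.98938 (5 s.f.)

0.98938


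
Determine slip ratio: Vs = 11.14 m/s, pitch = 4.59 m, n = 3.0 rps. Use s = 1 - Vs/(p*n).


Formula: s = 1 - Vs / (p * n)
Step 1 — p * n = 4.59 * 3.0 = 13.77
Step 2 — Vs / (p*n) = 11.14 / 13.77 = 0.809005 (6 d.p.)
Step 3 — s = 1 - 0.809005 = 0.190995

0.190995


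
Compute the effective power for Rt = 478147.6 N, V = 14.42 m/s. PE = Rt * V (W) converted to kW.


Formula: PE = Rt * V / 1000 (kW)
Step 1 — PE (W) = 478147.6 * 14.42 = 6894888.392 W
Step 2 — PE (kW) = 6894888.392 / 1000 ≈ 6894.9 kW (5 s.f.)

6894.9 kW


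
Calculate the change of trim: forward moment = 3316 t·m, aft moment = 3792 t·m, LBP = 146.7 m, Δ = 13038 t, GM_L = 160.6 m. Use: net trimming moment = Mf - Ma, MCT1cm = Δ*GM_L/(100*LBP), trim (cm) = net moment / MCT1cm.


Formula: net trimming moment = Mf - Ma; MCT1cm = Δ*GM_L/(100*LBP); trim = net moment / MCT1cm
Step 1 — net trimming moment = 3316 - 3792 = -476 t·m
Step 2 — MCT1cm = 13038 * 160.6 / (100 * 146.7) = 142.7337 t·m/cm
Step 3 — trim = -476 / 142.7337 ≈ -3.3349 cm (5 s.f.)

-3.3349 cm


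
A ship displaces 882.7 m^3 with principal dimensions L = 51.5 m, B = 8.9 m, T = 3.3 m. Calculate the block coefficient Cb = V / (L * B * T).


Formula: Cb = V / (L * B * T)
Step 1 — L * B * T = 51.5 * 8.9 * 3.3 = 1512.555 m^3
Step 2 — Cb = 882.7 / 1512.555 ≈ 0.58358 (5 s.f.)

0.58358


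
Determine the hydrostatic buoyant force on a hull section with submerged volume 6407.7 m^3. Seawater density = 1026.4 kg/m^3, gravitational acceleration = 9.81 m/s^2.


Formula: Fb = rho * g * V
Substituting: Fb = 1026.4 * 9.81 * 6407.7
Intermediate: 1026.4 * 9.81 = 10068.984
Result: Fb = 10068.984 * 6407.7 ≈ 64519000 N (5 s.f.)

64519000 N


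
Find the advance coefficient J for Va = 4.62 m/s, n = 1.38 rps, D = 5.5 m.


Formula: J = Va / (n * D)
Step 1 — n * D = 1.38 * 5.5 = 7.59
Step 2 — J = 4.62 / 7.59 ≈ 0.60870 (5 s.f.)

0.60870


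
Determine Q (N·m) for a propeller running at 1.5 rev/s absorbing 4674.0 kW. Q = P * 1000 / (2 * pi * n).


Formula: Q = P_W / (2 * pi * n)
Step 1 — P_W = 4674.0 kW * 1000 = 4674000.0 W
Step 2 — 2 * pi * n = 2 * pi * 1.5 = 9.424778
Step 3 — Q = 4674000.0 / 9.424778 ≈ 495930 N·m (5 s.f.)

495930 N·m


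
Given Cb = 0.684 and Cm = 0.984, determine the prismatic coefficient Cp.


Formula: Cp = Cb / Cm
Substituting: Cp = 0.684 / 0.984
Result: Cp ≈ 0.69512 (5 s.f.)

0.69512


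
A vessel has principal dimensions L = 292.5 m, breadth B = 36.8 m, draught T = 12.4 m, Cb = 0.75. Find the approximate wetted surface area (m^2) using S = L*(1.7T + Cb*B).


Formula: S = 1.7*L*T + V/T with V = Cb*L*B*T, i.e. S = L * (1.7*T + Cb*B)
Step 1 — 1.7*T = 1.7 * 12.4 = 21.08 m
Step 2 — Cb*B = 0.75 * 36.8 = 27.6 m
Step 3 — 1.7*T + Cb*B = 21.08 + 27.6 = 48.68 m
Step 4 — S = 292.5 * 48.68 ≈ 14239 m^2 (5 s.f.)

14239 m^2


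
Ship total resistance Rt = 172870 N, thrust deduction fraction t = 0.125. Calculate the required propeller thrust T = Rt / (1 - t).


Formula: T = Rt / (1 - t)
Step 1 — (1 - t) = 1 - 0.125 = 0.875
Step 2 — T = 172870 / 0.875 ≈ 197570 N (5 s.f.)

197570 N


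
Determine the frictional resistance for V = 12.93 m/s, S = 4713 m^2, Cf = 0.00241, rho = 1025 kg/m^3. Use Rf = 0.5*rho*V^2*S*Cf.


Formula: Rf = 0.5 * rho * V^2 * S * Cf
Step 1 — V^2 = 12.93^2 = 167.1849
Step 2 — 0.5 * rho * V^2 = 0.5 * 1025 * 167.1849 = 85682.26125
Step 3 — Rf = 85682.26125 * 4713 * 0.00241 ≈ 973210 N (5 s.f.)

973210 N


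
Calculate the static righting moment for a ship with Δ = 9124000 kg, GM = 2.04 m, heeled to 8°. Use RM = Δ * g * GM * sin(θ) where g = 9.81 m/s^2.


Formula: GZ = GM * sin(theta); RM = disp * g * GZ
Step 1 — GZ = 2.04 * sin(8°) = 2.04 * 0.139173 = 0.283913 m
Step 2 — RM = 9124000 * 9.81 * 0.283913 ≈ 25412000 N·m (5 s.f.)

25412000 N·m


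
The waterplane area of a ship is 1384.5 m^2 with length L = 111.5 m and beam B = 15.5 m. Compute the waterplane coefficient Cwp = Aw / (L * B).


Formula: Cwp = Aw / (L * B)
Step 1 — L * B = 111.5 * 15.5 = 1728.25 m^2
Step 2 — Cwp = 1384.5 / 1728.25 ≈ 0.80110 (5 s.f.)

0.80110


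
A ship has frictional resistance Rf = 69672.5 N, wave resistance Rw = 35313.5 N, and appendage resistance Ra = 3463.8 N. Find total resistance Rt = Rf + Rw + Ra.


Formula: Rt = Rf + Rw + Ra
Substituting: Rt = 69672.5 + 35313.5 + 3463.8
Result: Rt = 108449.8 N

108449.8 N


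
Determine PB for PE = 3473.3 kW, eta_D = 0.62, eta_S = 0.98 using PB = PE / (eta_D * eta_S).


Formula: PB = PE / (eta_D * eta_S)
Step 1 — combined efficiency = eta_D * eta_S = 0.62 * 0.98 = 0.6076
Step 2 — PB = 3473.3 / 0.6076 ≈ 5716.4 kW (5 s.f.)

5716.4 kW


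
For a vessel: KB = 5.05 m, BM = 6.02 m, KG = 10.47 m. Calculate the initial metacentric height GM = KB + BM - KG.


Formula: GM = KB + BM - KG
Step 1 — KM = KB + BM = 5.05 + 6.02 = 11.07 m
Step 2 — GM = KM - KG = 11.07 - 10.47 = 0.6 m

0.6 m


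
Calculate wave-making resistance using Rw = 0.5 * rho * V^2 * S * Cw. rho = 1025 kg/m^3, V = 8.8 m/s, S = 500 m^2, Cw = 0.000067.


Formula: Rw = 0.5 * rho * V^2 * S * Cw
Step 1 — V^2 = 8.8^2 = 77.44
Step 2 — 0.5 * rho * V^2 = 0.5 * 1025 * 77.44 = 39688.0
Step 3 — Rw = 39688.0 * 500 * 0.000067 ≈ 1329.5 N (5 s.f.)

1329.5 N


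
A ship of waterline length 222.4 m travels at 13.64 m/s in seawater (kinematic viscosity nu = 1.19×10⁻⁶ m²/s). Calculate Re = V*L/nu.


Formula: Re = V * L / nu
Step 1 — V * L = 13.64 * 222.4 = 3033.536 m^2/s
Step 2 — Re = 3033.536 / 1.19e-6 = 2.55e+09

2.55e+09


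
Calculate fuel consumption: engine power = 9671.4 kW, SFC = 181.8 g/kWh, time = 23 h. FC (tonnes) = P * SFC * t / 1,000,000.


Formula: FC (tonnes) = P * SFC * t / 1,000,000
Step 1 — P * SFC * t = 9671.4 * 181.8 * 23 = 40439991.96 g
Step 2 — FC (tonnes) = 40439991.96 / 1,000,000 ≈ 40.440 tonnes (5 s.f.)

40.440 tonnes


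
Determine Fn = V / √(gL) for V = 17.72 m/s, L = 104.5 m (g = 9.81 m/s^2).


Formula: Fn = V / sqrt(g * L)
Step 1 — g * L = 9.81 * 104.5 = 1025.145
Step 2 — sqrt(g * L) = sqrt(1025.145) = 32.017886
Step 3 — Fn = 17.72 / 32.017886 ≈ 0.55344 (5 s.f.)

0.55344


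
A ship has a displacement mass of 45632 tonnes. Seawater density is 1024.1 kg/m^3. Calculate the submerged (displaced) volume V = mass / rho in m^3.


Formula: V = mass / rho
Step 1 — convert tonnes to kg: 45632 t * 1000 = 45632000 kg
Step 2 — V = 45632000 / 1024.1 ≈ 44558 m^3 (5 s.f.)

44558 m^3


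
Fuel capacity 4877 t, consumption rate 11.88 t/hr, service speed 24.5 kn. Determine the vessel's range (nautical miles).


Formula: endurance = fuel / rate; range = endurance * speed
Step 1 — endurance = 4877 / 11.88 = 410.5219 hours
Step 2 — range = 410.5219 * 24.5 ≈ 10058 nautical miles (5 s.f.)

10058 NM


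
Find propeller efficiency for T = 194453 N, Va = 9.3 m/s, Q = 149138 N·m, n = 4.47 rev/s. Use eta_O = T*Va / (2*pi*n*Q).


Formula: eta = T * Va / (2 * pi * n * Q)
Step 1 — numerator = T * Va = 194453 * 9.3 = 1808412.9
Step 2 — 2 * pi * n = 2 * pi * 4.47 = 28.085838
Step 3 — denominator = 28.085838 * 149138 = 4188665.71
Step 4 — eta = 1808412.9 / 4188665.71 ≈ 0.43174 (5 s.f.)

0.43174


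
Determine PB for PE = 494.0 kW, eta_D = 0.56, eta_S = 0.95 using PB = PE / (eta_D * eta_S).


Formula: PB = PE / (eta_D * eta_S)
Step 1 — combined efficiency = eta_D * eta_S = 0.56 * 0.95 = 0.532
Step 2 — PB = 494.0 / 0.532 ≈ 928.57 kW (5 s.f.)

928.57 kW


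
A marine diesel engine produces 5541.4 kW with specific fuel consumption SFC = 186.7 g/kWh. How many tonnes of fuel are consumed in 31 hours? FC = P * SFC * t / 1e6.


Formula: FC (tonnes) = P * SFC * t / 1,000,000
Step 1 — P * SFC * t = 5541.4 * 186.7 * 31 = 32071960.78 g
Step 2 — FC (tonnes) = 32071960.78 / 1,000,000 ≈ 32.072 tonnes (5 s.f.)

32.072 tonnes


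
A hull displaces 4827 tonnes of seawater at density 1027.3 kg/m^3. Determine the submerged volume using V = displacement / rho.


Formula: V = mass / rho
Step 1 — convert tonnes to kg: 4827 t * 1000 = 4827000 kg
Step 2 — V = 4827000 / 1027.3 ≈ 4698.7 m^3 (5 s.f.)

4698.7 m^3


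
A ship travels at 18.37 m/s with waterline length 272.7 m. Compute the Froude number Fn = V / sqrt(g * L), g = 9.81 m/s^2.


Formula: Fn = V / sqrt(g * L)
Step 1 — g * L = 9.81 * 272.7 = 2675.187
Step 2 — sqrt(g * L) = sqrt(2675.187) = 51.72221
Step 3 — Fn = 18.37 / 51.72221 ≈ 0.35517 (5 s.f.)

0.35517


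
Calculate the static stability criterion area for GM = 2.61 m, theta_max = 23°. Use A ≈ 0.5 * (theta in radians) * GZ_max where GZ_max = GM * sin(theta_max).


Formula: GZ_max = GM * sin(theta); Area = 0.5 * theta_rad * GZ_max
Step 1 — GZ_max = 2.61 * sin(23°) = 2.61 * 0.390731 = 1.019808 m
Step 2 — theta_rad = 23 * pi/180 = 0.401426 rad
Step 3 — Area = 0.5 * 0.401426 * 1.019808 ≈ 0.20469 m·rad (5 s.f.)

0.20469 m·rad


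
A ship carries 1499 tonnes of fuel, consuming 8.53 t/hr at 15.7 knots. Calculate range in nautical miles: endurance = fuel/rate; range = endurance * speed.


Formula: endurance = fuel / rate; range = endurance * speed
Step 1 — endurance = 1499 / 8.53 = 175.7327 hours
Step 2 — range = 175.7327 * 15.7 ≈ 2759.0 nautical miles (5 s.f.)

2759.0 NM


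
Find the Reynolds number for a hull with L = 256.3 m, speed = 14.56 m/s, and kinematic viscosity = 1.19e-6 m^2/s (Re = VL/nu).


Formula: Re = V * L / nu
Step 1 — V * L = 14.56 * 256.3 = 3731.728 m^2/s
Step 2 — Re = 3731.728 / 1.19e-6 = 3.14e+09

3.14e+09


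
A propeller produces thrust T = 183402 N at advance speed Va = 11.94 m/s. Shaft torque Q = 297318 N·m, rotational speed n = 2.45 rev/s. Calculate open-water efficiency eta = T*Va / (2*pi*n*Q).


Formula: eta = T * Va / (2 * pi * n * Q)
Step 1 — numerator = T * Va = 183402 * 11.94 = 2189819.88
Step 2 — 2 * pi * n = 2 * pi * 2.45 = 15.393804
Step 3 — denominator = 15.393804 * 297318 = 4576855.02
Step 4 — eta = 2189819.88 / 4576855.02 ≈ 0.47846 (5 s.f.)

0.47846


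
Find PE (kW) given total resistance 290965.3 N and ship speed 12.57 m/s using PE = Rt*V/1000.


Formula: PE = Rt * V / 1000 (kW)
Step 1 — PE (W) = 290965.3 * 12.57 = 3657433.821 W
Step 2 — PE (kW) = 3657433.821 / 1000 ≈ 3657.4 kW (5 s.f.)

3657.4 kW


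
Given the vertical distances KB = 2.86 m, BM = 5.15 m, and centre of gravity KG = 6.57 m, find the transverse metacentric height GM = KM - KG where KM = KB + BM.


Formula: GM = KB + BM - KG
Step 1 — KM = KB + BM = 2.86 + 5.15 = 8.01 m
Step 2 — GM = KM - KG = 8.01 - 6.57 = 1.44 m

1.44 m


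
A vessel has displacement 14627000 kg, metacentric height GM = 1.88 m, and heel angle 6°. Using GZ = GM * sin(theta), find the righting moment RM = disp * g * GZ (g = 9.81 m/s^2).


Formula: GZ = GM * sin(theta); RM = disp * g * GZ
Step 1 — GZ = 1.88 * sin(6°) = 1.88 * 0.104528 = 0.196513 m
Step 2 — RM = 14627000 * 9.81 * 0.196513 ≈ 28198000 N·m (5 s.f.)

28198000 N·m


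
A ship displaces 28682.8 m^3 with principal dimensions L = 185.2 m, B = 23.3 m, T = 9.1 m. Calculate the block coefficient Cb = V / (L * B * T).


Formula: Cb = V / (L * B * T)
Step 1 — L * B * T = 185.2 * 23.3 * 9.1 = 39267.956 m^3
Step 2 — Cb = 28682.8 / 39267.956 ≈ 0.73044 (5 s.f.)

0.73044


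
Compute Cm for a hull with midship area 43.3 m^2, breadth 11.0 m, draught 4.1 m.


Formula: Cm = Am / (B * T)
Step 1 — B * T = 11.0 * 4.1 = 45.1 m^2
Step 2 — Cm = 43.3 / 45.1 ≈ 0.96009 (5 s.f.)

0.96009


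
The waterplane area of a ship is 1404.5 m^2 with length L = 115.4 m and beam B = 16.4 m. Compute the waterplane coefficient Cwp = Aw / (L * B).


Formula: Cwp = Aw / (L * B)
Step 1 — L * B = 115.4 * 16.4 = 1892.56 m^2
Step 2 — Cwp = 1404.5 / 1892.56 ≈ 0.74212 (5 s.f.)

0.74212


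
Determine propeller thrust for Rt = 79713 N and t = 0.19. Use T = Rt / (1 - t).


Formula: T = Rt / (1 - t)
Step 1 — (1 - t) = 1 - 0.19 = 0.81
Step 2 — T = 79713 / 0.81 ≈ 98411 N (5 s.f.)

98411 N


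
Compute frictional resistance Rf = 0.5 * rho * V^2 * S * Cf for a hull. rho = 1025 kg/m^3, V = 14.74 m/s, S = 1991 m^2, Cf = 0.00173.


Formula: Rf = 0.5 * rho * V^2 * S * Cf
Step 1 — V^2 = 14.74^2 = 217.2676
Step 2 — 0.5 * rho * V^2 = 0.5 * 1025 * 217.2676 = 111349.645
Step 3 — Rf = 111349.645 * 1991 * 0.00173 ≈ 383540 N (5 s.f.)

383540 N


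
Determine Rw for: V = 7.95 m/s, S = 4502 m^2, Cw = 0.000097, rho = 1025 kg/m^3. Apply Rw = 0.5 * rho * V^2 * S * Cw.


Formula: Rw = 0.5 * rho * V^2 * S * Cw
Step 1 — V^2 = 7.95^2 = 63.2025
Step 2 — 0.5 * rho * V^2 = 0.5 * 1025 * 63.2025 = 32391.28125
Step 3 — Rw = 32391.28125 * 4502 * 0.000097 ≈ 14145 N (5 s.f.)

14145 N


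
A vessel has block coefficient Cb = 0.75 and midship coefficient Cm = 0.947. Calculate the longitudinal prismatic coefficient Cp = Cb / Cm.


Formula: Cp = Cb / Cm
Substituting: Cp = 0.75 / 0.947
Result: Cp ≈ 0.79197 (5 s.f.)

0.79197


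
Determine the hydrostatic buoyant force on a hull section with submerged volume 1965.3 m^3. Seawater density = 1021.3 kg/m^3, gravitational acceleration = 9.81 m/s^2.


Formula: Fb = rho * g * V
Substituting: Fb = 1021.3 * 9.81 * 1965.3
Intermediate: 1021.3 * 9.81 = 10018.953
Result: Fb = 10018.953 * 1965.3 ≈ 19690000 N (5 s.f.)

19690000 N


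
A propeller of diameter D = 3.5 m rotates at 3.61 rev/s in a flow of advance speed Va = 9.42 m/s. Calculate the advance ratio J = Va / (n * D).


Formula: J = Va / (n * D)
Step 1 — n * D = 3.61 * 3.5 = 12.635
Step 2 — J = 9.42 / 12.635 ≈ 0.74555 (5 s.f.)

0.74555


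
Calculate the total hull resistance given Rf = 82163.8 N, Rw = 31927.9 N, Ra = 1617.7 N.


Formula: Rt = Rf + Rw + Ra
Substituting: Rt = 82163.8 + 31927.9 + 1617.7
Result: Rt = 115709.4 N

115709.4 N


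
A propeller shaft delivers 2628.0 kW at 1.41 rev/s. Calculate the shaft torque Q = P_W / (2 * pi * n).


Formula: Q = P_W / (2 * pi * n)
Step 1 — P_W = 2628.0 kW * 1000 = 2628000.0 W
Step 2 — 2 * pi * n = 2 * pi * 1.41 = 8.859291
Step 3 — Q = 2628000.0 / 8.859291 ≈ 296640 N·m (5 s.f.)

296640 N·m


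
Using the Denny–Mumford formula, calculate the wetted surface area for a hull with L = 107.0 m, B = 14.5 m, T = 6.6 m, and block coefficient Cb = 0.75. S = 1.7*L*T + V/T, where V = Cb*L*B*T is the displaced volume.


Formula: S = 1.7*L*T + V/T with V = Cb*L*B*T, i.e. S = L * (1.7*T + Cb*B)
Step 1 — 1.7*T = 1.7 * 6.6 = 11.22 m
Step 2 — Cb*B = 0.75 * 14.5 = 10.875 m
Step 3 — 1.7*T + Cb*B = 11.22 + 10.875 = 22.095 m
Step 4 — S = 107.0 * 22.095 ≈ 2364.2 m^2 (5 s.f.)

2364.2 m^2


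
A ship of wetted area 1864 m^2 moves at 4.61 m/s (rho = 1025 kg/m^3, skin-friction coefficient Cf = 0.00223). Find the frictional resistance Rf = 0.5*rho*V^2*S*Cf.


Formula: Rf = 0.5 * rho * V^2 * S * Cf
Step 1 — V^2 = 4.61^2 = 21.2521
Step 2 — 0.5 * rho * V^2 = 0.5 * 1025 * 21.2521 = 10891.70125
Step 3 — Rf = 10891.70125 * 1864 * 0.00223 ≈ 45274 N (5 s.f.)

45274 N


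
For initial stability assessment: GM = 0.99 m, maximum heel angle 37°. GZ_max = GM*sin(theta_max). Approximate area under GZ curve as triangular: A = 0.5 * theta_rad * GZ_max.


Formula: GZ_max = GM * sin(theta); Area = 0.5 * theta_rad * GZ_max
Step 1 — GZ_max = 0.99 * sin(37°) = 0.99 * 0.601815 = 0.595797 m
Step 2 — theta_rad = 37 * pi/180 = 0.645772 rad
Step 3 — Area = 0.5 * 0.645772 * 0.595797 ≈ 0.19237 m·rad (5 s.f.)

0.19237 m·rad


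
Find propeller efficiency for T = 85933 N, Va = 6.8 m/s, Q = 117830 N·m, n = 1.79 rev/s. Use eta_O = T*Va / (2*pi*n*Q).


Formula: eta = T * Va / (2 * pi * n * Q)
Step 1 — numerator = T * Va = 85933 * 6.8 = 584344.4
Step 2 — 2 * pi * n = 2 * pi * 1.79 = 11.246902
Step 3 — denominator = 11.246902 * 117830 = 1325222.46
Step 4 — eta = 584344.4 / 1325222.46 ≈ 0.44094 (5 s.f.)

0.44094


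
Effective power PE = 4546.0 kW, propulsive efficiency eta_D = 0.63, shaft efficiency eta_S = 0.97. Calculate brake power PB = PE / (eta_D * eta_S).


Formula: PB = PE / (eta_D * eta_S)
Step 1 — combined efficiency = eta_D * eta_S = 0.63 * 0.97 = 0.6111
Step 2 — PB = 4546.0 / 0.6111 ≈ 7439.0 kW (5 s.f.)

7439.0 kW


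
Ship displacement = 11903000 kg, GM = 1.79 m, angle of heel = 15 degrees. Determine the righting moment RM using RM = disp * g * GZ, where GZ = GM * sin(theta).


Formula: GZ = GM * sin(theta); RM = disp * g * GZ
Step 1 — GZ = 1.79 * sin(15°) = 1.79 * 0.258819 = 0.463286 m
Step 2 — RM = 11903000 * 9.81 * 0.463286 ≈ 54097000 N·m (5 s.f.)

54097000 N·m


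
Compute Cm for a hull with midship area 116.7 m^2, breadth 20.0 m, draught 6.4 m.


Formula: Cm = Am / (B * T)
Step 1 — B * T = 20.0 * 6.4 = 128.0 m^2
Step 2 — Cm = 116.7 / 128.0 ≈ 0.91172 (5 s.f.)

0.91172


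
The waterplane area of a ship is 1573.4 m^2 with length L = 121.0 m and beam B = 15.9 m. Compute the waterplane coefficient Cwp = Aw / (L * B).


Formula: Cwp = Aw / (L * B)
Step 1 — L * B = 121.0 * 15.9 = 1923.9 m^2
Step 2 — Cwp = 1573.4 / 1923.9 ≈ 0.81782 (5 s.f.)

0.81782


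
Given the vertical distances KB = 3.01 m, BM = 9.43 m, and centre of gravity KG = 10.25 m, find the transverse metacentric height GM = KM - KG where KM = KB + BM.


Formula: GM = KB + BM - KG
Step 1 — KM = KB + BM = 3.01 + 9.43 = 12.44 m
Step 2 — GM = KM - KG = 12.44 - 10.25 = 2.19 m

2.19 m


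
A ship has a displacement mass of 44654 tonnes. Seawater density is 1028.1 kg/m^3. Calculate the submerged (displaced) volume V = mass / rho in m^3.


Formula: V = mass / rho
Step 1 — convert tonnes to kg: 44654 t * 1000 = 44654000 kg
Step 2 — V = 44654000 / 1028.1 ≈ 43434 m^3 (5 s.f.)

43434 m^3


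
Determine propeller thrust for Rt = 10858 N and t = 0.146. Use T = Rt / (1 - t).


Formula: T = Rt / (1 - t)
Step 1 — (1 - t) = 1 - 0.146 = 0.854
Step 2 — T = 10858 / 0.854 ≈ 12714 N (5 s.f.)

12714 N


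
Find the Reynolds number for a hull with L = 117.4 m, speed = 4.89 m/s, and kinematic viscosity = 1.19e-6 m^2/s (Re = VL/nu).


Formula: Re = V * L / nu
Step 1 — V * L = 4.89 * 117.4 = 574.086 m^2/s
Step 2 — Re = 574.086 / 1.19e-6 = 4.82e+08

4.82e+08


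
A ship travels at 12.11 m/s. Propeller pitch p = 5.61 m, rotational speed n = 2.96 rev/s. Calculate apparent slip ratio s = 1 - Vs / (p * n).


Formula: s = 1 - Vs / (p * n)
Step 1 — p * n = 5.61 * 2.96 = 16.6056
Step 2 — Vs / (p*n) = 12.11 / 16.6056 = 0.729272 (6 d.p.)
Step 3 — s = 1 - 0.729272 = 0.270728

0.270728


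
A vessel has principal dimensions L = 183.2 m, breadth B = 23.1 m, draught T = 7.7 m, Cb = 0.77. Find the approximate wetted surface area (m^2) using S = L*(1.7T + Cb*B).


Formula: S = 1.7*L*T + V/T with V = Cb*L*B*T, i.e. S = L * (1.7*T + Cb*B)
Step 1 — 1.7*T = 1.7 * 7.7 = 13.09 m
Step 2 — Cb*B = 0.77 * 23.1 = 17.787 m
Step 3 — 1.7*T + Cb*B = 13.09 + 17.787 = 30.877 m
Step 4 — S = 183.2 * 30.877 ≈ 5656.7 m^2 (5 s.f.)

5656.7 m^2


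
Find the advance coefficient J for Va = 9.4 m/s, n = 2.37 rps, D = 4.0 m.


Formula: J = Va / (n * D)
Step 1 — n * D = 2.37 * 4.0 = 9.48
Step 2 — J = 9.4 / 9.48 ≈ 0.99156 (5 s.f.)

0.99156


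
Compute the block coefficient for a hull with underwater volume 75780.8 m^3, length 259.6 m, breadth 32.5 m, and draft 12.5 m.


Formula: Cb = V / (L * B * T)
Step 1 — L * B * T = 259.6 * 32.5 * 12.5 = 105462.5 m^3
Step 2 — Cb = 75780.8 / 105462.5 ≈ 0.71856 (5 s.f.)

0.71856


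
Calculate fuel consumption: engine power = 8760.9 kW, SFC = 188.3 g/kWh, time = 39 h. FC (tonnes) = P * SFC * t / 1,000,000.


Formula: FC (tonnes) = P * SFC * t / 1,000,000
Step 1 — P * SFC * t = 8760.9 * 188.3 * 39 = 64337421.33 g
Step 2 — FC (tonnes) = 64337421.33 / 1,000,000 ≈ 64.337 tonnes (5 s.f.)

64.337 tonnes


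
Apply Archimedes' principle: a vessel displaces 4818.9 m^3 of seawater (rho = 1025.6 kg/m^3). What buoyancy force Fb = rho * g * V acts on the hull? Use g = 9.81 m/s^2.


Formula: Fb = rho * g * V
Substituting: Fb = 1025.6 * 9.81 * 4818.9
Intermediate: 1025.6 * 9.81 = 10061.136
Result: Fb = 10061.136 * 4818.9 ≈ 48484000 N (5 s.f.)

48484000 N


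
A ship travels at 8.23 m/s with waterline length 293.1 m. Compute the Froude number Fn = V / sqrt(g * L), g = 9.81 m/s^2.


Formula: Fn = V / sqrt(g * L)
Step 1 — g * L = 9.81 * 293.1 = 2875.311
Step 2 — sqrt(g * L) = sqrt(2875.311) = 53.621926
Step 3 — Fn = 8.23 / 53.621926 ≈ 0.15348 (5 s.f.)

0.15348


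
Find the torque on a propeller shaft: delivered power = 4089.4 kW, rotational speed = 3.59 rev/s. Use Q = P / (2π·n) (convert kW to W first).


Formula: Q = P_W / (2 * pi * n)
Step 1 — P_W = 4089.4 kW * 1000 = 4089400.0 W
Step 2 — 2 * pi * n = 2 * pi * 3.59 = 22.556635
Step 3 — Q = 4089400.0 / 22.556635 ≈ 181290 N·m (5 s.f.)

181290 N·m


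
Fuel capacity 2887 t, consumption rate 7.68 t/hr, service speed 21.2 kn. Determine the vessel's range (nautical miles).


Formula: endurance = fuel / rate; range = endurance * speed
Step 1 — endurance = 2887 / 7.68 = 375.9115 hours
Step 2 — range = 375.9115 * 21.2 ≈ 7969.3 nautical miles (5 s.f.)

7969.3 NM


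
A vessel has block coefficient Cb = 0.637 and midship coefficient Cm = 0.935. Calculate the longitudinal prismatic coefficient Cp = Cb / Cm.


Formula: Cp = Cb / Cm
Substituting: Cp = 0.637 / 0.935
Result: Cp ≈ 0.68128 (5 s.f.)

0.68128


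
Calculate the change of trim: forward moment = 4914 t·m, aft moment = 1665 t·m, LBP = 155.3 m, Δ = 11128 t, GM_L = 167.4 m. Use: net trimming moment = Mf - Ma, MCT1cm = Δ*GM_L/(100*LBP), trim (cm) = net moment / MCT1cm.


Formula: net trimming moment = Mf - Ma; MCT1cm = Δ*GM_L/(100*LBP); trim = net moment / MCT1cm
Step 1 — net trimming moment = 4914 - 1665 = 3249 t·m
Step 2 — MCT1cm = 11128 * 167.4 / (100 * 155.3) = 119.9502 t·m/cm
Step 3 — trim = 3249 / 119.9502 ≈ 27.086 cm (5 s.f.)

27.086 cm


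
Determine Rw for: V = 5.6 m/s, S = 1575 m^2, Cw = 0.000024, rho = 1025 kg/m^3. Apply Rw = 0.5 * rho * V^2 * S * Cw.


Formula: Rw = 0.5 * rho * V^2 * S * Cw
Step 1 — V^2 = 5.6^2 = 31.36
Step 2 — 0.5 * rho * V^2 = 0.5 * 1025 * 31.36 = 16072.0
Step 3 — Rw = 16072.0 * 1575 * 0.000024 ≈ 607.52 N (5 s.f.)

607.52 N


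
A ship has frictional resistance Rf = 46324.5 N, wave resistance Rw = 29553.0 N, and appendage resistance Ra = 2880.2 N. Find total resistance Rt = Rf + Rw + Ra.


Formula: Rt = Rf + Rw + Ra
Substituting: Rt = 46324.5 + 29553.0 + 2880.2
Result: Rt = 78757.7 N

78757.7 N


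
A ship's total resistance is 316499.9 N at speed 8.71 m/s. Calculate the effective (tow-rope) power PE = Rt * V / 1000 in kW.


Formula: PE = Rt * V / 1000 (kW)
Step 1 — PE (W) = 316499.9 * 8.71 = 2756714.129 W
Step 2 — PE (kW) = 2756714.129 / 1000 ≈ 2756.7 kW (5 s.f.)

2756.7 kW


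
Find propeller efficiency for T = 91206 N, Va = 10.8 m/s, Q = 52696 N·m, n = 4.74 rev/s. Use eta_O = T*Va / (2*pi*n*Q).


Formula: eta = T * Va / (2 * pi * n * Q)
Step 1 — numerator = T * Va = 91206 * 10.8 = 985024.8
Step 2 — 2 * pi * n = 2 * pi * 4.74 = 29.782298
Step 3 — denominator = 29.782298 * 52696 = 1569407.98
Step 4 — eta = 985024.8 / 1569407.98 ≈ 0.62764 (5 s.f.)

0.62764


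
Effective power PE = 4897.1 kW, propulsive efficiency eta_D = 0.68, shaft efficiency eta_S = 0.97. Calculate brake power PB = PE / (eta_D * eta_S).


Formula: PB = PE / (eta_D * eta_S)
Step 1 — combined efficiency = eta_D * eta_S = 0.68 * 0.97 = 0.6596
Step 2 — PB = 4897.1 / 0.6596 ≈ 7424.3 kW (5 s.f.)

7424.3 kW


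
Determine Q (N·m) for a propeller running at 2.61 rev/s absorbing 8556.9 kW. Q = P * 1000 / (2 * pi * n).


Formula: Q = P_W / (2 * pi * n)
Step 1 — P_W = 8556.9 kW * 1000 = 8556900.0 W
Step 2 — 2 * pi * n = 2 * pi * 2.61 = 16.399114
Step 3 — Q = 8556900.0 / 16.399114 ≈ 521790 N·m (5 s.f.)

521790 N·m


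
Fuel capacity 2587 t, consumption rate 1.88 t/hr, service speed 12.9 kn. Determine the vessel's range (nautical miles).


Formula: endurance = fuel / rate; range = endurance * speed
Step 1 — endurance = 2587 / 1.88 = 1376.0638 hours
Step 2 — range = 1376.0638 * 12.9 ≈ 17751 nautical miles (5 s.f.)

17751 NM


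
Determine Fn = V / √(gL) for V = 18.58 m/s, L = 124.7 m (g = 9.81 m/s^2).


Formula: Fn = V / sqrt(g * L)
Step 1 — g * L = 9.81 * 124.7 = 1223.307
Step 2 — sqrt(g * L) = sqrt(1223.307) = 34.975806
Step 3 — Fn = 18.58 / 34.975806 ≈ 0.53122 (5 s.f.)

0.53122


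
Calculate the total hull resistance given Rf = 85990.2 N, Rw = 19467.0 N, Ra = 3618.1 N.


Formula: Rt = Rf + Rw + Ra
Substituting: Rt = 85990.2 + 19467.0 + 3618.1
Result: Rt = 109075.3 N

109075.3 N


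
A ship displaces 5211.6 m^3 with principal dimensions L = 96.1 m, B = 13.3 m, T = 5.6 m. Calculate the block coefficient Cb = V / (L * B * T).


Formula: Cb = V / (L * B * T)
Step 1 — L * B * T = 96.1 * 13.3 * 5.6 = 7157.528 m^3
Step 2 — Cb = 5211.6 / 7157.528 ≈ 0.72813 (5 s.f.)

0.72813


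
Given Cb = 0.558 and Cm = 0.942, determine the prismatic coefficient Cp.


Formula: Cp = Cb / Cm
Substituting: Cp = 0.558 / 0.942
Result: Cp ≈ 0.59236 (5 s.f.)

0.59236


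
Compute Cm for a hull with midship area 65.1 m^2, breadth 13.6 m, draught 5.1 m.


Formula: Cm = Am / (B * T)
Step 1 — B * T = 13.6 * 5.1 = 69.36 m^2
Step 2 — Cm = 65.1 / 69.36 ≈ 0.93858 (5 s.f.)

0.93858


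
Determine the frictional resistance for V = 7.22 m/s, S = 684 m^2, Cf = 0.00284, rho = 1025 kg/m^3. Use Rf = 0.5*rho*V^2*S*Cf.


Formula: Rf = 0.5 * rho * V^2 * S * Cf
Step 1 — V^2 = 7.22^2 = 52.1284
Step 2 — 0.5 * rho * V^2 = 0.5 * 1025 * 52.1284 = 26715.805
Step 3 — Rf = 26715.805 * 684 * 0.00284 ≈ 51897 N (5 s.f.)

51897 N
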